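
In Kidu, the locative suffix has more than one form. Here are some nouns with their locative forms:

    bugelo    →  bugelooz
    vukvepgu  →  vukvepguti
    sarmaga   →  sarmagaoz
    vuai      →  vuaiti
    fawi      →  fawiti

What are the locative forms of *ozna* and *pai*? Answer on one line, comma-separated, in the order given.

oznaoz, paiti

The pattern is height harmony: -ti when the last vowel of the stem is a high vowel (*vukvepgu*, *vuai*, *fawi*); -oz when the last vowel of the stem is a non-high vowel (*bugelo*, *sarmaga*).
*ozna*: last vowel = /a/, a non-high vowel → -oz → *oznaoz*.
Since the last vowel of *pai* is /i/ (a high vowel), it takes -ti, giving *paiti*.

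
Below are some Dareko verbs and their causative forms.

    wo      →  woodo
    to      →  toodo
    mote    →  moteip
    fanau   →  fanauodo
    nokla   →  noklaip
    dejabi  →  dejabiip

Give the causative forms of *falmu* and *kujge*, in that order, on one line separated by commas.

falmuodo, kujgeip

The pattern is rounding harmony: -odo when the last vowel of the stem is a rounded vowel (*wo*, *to*, *fanau*); -ip when the last vowel of the stem is an unrounded vowel (*mote*, *nokla*, *dejabi*).
Since the last vowel of *falmu* is /u/ (a rounded vowel), it takes -odo, giving *falmuodo*.
Since the last vowel of *kujge* is /e/ (an unrounded vowel), it takes -ip, giving *kujgeip*.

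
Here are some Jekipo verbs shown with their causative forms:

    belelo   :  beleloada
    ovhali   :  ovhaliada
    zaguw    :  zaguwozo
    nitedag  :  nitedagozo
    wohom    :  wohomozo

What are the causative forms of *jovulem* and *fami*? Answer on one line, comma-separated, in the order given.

Looking at the final sound of each stem: -ozo when the stem ends in a consonant (*zaguw*, *nitedag*, *wohom*); -ada when the stem ends in a vowel (*belelo*, *ovhali*).
Since the final sound of *jovulem* is /m/ (a consonant), it takes -ozo, giving *jovulemozo*.
The final sound of *fami* is /i/, which is a vowel, so the suffix is -ada, giving *famiada*.

jovulemozo, famiada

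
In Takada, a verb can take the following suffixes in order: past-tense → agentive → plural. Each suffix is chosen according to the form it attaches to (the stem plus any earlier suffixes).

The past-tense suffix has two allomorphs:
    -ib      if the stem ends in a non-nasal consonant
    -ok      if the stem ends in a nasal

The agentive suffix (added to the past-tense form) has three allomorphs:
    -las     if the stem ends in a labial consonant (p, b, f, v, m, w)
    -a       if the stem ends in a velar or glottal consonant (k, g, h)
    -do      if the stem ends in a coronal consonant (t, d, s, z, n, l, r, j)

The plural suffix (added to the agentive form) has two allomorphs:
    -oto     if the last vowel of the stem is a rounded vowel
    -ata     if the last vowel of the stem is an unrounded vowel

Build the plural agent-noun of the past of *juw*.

juwiblasata

The final consonant of *juw* is /w/, which is non-nasal, so the past-tense suffix is -ib, giving *juwib*.
The final consonant of the past-tense form *juwib* is /b/, which is labial, so the agentive suffix is -las, giving *juwiblas*.
The agentive form *juwiblas*: last vowel = /a/, an unrounded vowel → -ata → *juwiblasata*.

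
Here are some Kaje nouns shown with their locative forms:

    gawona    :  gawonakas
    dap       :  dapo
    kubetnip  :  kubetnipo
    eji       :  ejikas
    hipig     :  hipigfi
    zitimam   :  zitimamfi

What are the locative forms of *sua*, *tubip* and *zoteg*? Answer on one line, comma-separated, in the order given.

The pattern is voicing of the final sound: -o when the stem ends in a voiceless consonant (*dap*, *kubetnip*); -fi when the stem ends in a voiced consonant (*hipig*, *zitimam*); -kas when the stem ends in a vowel (*gawona*, *eji*).
Since the final sound of *sua* is /a/ (a vowel), it takes -kas, giving *suakas*.
The final sound of *tubip* is /p/, which is a voiceless consonant, so the suffix is -o, giving *tubipo*.
*zoteg* — final sound /g/ (a voiced consonant) → -fi → *zotegfi*.

suakas, tubipo, zotegfi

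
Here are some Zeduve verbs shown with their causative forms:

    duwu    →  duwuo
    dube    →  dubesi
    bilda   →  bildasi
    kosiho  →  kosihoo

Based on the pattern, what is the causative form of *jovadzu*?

The pattern is rounding harmony: -o when the last vowel of the stem is a rounded vowel (*duwu*, *kosiho*); -si when the last vowel of the stem is an unrounded vowel (*dube*, *bilda*).
*jovadzu*: last vowel = /u/, a rounded vowel → -o → *jovadzuo*.

jovadzuo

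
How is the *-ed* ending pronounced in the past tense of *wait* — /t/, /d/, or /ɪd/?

The stem *wait* ends in /t/ or /d/.
The -ed suffix is realized as /ɪd/ after /t, d/; as /t/ after other voiceless consonants; and as /d/ after other voiced sounds.
So -ed on *wait* is pronounced /ɪd/.

/ɪd/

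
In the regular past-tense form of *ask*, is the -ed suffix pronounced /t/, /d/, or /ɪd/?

The stem *ask* ends in a voiceless consonant other than /t/.
The -ed suffix is realized as /ɪd/ after /t, d/; as /t/ after other voiceless consonants; and as /d/ after other voiced sounds.
So -ed on *ask* is pronounced /t/.

/t/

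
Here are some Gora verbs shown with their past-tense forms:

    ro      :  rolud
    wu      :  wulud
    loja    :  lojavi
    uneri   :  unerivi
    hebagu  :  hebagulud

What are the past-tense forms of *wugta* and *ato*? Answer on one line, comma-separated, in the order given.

The suffix is conditioned by the last vowel: -lud when the last vowel of the stem is a rounded vowel (*ro*, *wu*, *hebagu*); -vi when the last vowel of the stem is an unrounded vowel (*loja*, *uneri*).
*wugta* — last vowel /a/ (an unrounded vowel) → -vi → *wugtavi*.
*ato*: last vowel = /o/, a rounded vowel → -lud → *atolud*.

wugtavi, atolud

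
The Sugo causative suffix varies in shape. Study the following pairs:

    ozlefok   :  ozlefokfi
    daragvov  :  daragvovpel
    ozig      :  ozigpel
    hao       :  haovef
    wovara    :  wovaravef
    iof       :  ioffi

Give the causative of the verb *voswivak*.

voswivakfi

The suffix is conditioned by the final sound: -fi when the stem ends in a voiceless consonant (*ozlefok*, *iof*); -pel when the stem ends in a voiced consonant (*daragvov*, *ozig*); -vef when the stem ends in a vowel (*hao*, *wovara*).
Since the final sound of *voswivak* is /k/ (a voiceless consonant), it takes -fi, giving *voswivakfi*.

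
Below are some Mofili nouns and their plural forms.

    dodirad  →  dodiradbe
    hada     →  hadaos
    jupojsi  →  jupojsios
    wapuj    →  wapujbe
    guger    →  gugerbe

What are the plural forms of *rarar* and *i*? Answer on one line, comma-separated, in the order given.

rararbe, ios

The suffix is conditioned by the final sound: -be when the stem ends in a consonant (*dodirad*, *wapuj*, *guger*); -os when the stem ends in a vowel (*hada*, *jupojsi*).
Since the final sound of *rarar* is /r/ (a consonant), it takes -be, giving *rararbe*.
*i* — final sound /i/ (a vowel) → -os → *ios*.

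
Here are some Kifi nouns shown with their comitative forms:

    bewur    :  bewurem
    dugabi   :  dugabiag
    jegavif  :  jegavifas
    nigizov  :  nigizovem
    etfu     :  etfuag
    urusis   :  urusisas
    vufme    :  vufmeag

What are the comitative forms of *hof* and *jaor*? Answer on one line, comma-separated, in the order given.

The suffix is conditioned by the final sound: -as when the stem ends in a voiceless consonant (*jegavif*, *urusis*); -em when the stem ends in a voiced consonant (*bewur*, *nigizov*); -ag when the stem ends in a vowel (*dugabi*, *etfu*, *vufme*).
Since the final sound of *hof* is /f/ (a voiceless consonant), it takes -as, giving *hofas*.
*jaor* — final sound /r/ (a voiced consonant) → -em → *jaorem*.

hofas, jaorem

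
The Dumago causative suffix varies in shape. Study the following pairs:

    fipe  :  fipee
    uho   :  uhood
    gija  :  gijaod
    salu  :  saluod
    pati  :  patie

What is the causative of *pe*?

pee

The suffix is conditioned by the last vowel: -e when the last vowel of the stem is a front vowel (*fipe*, *pati*); -od when the last vowel of the stem is a back vowel (*uho*, *gija*, *salu*).
*pe*: last vowel = /e/, a front vowel → -e → *pee*.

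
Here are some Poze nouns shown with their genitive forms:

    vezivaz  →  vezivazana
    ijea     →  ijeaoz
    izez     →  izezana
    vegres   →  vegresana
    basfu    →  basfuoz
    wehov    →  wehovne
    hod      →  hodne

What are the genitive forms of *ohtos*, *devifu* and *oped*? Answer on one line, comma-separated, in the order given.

ohtosana, devifuoz, opedne

The alternation tracks the final sound of the stem — -ana when the stem ends in a sibilant (*vezivaz*, *izez*, *vegres*); -ne when the stem ends in a non-sibilant consonant (*wehov*, *hod*); -oz when the stem ends in a vowel (*ijea*, *basfu*).
Since the final sound of *ohtos* is /s/ (a sibilant), it takes -ana, giving *ohtosana*.
Since the final sound of *devifu* is /u/ (a vowel), it takes -oz, giving *devifuoz*.
The final sound of *oped* is /d/, which is a non-sibilant consonant, so the suffix is -ne, giving *opedne*.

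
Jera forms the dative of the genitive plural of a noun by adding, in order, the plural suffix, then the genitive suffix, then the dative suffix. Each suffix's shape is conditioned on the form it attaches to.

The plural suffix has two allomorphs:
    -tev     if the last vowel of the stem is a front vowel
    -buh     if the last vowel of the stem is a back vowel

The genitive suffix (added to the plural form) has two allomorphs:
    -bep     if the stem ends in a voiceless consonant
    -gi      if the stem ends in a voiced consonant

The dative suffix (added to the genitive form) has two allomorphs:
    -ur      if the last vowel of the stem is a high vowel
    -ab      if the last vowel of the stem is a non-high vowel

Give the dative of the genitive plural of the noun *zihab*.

*zihab* — last vowel /a/ (a back vowel) → -buh → *zihabbuh*.
Since the final consonant of the plural form *zihabbuh* is /h/ (voiceless), it takes -bep, giving *zihabbuhbep*.
The genitive form *zihabbuhbep*: last vowel = /e/, a non-high vowel → -ab → *zihabbuhbepab*.

zihabbuhbepab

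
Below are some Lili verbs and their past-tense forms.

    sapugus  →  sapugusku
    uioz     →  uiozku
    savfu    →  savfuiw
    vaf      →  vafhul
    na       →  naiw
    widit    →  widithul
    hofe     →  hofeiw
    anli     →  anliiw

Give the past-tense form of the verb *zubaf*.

Looking at the final sound of each stem: -ku when the stem ends in a sibilant (*sapugus*, *uioz*); -hul when the stem ends in a non-sibilant consonant (*vaf*, *widit*); -iw when the stem ends in a vowel (*savfu*, *na*, *hofe*, *anli*).
The final sound of *zubaf* is /f/, which is a non-sibilant consonant, so the suffix is -hul, giving *zubafhul*.

zubafhul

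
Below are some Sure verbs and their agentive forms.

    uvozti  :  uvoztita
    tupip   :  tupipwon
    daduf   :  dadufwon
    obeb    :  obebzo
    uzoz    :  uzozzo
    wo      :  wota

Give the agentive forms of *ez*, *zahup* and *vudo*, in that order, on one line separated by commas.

ezzo, zahupwon, vudota

The alternation tracks the final sound of the stem — -won when the stem ends in a voiceless consonant (*tupip*, *daduf*); -zo when the stem ends in a voiced consonant (*obeb*, *uzoz*); -ta when the stem ends in a vowel (*uvozti*, *wo*).
The final sound of *ez* is /z/, which is a voiced consonant, so the suffix is -zo, giving *ezzo*.
The final sound of *zahup* is /p/, which is a voiceless consonant, so the suffix is -won, giving *zahupwon*.
*vudo* — final sound /o/ (a vowel) → -ta → *vudota*.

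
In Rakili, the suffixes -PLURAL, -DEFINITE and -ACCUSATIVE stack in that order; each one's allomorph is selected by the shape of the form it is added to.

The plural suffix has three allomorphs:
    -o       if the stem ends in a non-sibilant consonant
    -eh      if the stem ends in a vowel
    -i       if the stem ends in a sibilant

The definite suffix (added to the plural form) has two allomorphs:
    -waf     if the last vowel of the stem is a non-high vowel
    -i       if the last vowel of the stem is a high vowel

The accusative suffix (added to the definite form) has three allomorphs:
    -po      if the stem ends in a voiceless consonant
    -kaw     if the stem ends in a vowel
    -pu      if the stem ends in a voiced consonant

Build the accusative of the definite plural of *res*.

The final sound of *res* is /s/, which is a sibilant, so the plural suffix is -i, giving *resi*.
The plural form *resi* — last vowel /i/ (a high vowel) → -i → *resii*.
The definite form *resii*: final sound = /i/, a vowel → -kaw → *resiikaw*.

resiikaw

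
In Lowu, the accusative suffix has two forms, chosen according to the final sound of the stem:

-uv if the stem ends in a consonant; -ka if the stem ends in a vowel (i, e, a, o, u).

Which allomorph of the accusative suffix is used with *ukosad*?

-uv

Since the final sound of *ukosad* is /d/ (a consonant), it takes -uv.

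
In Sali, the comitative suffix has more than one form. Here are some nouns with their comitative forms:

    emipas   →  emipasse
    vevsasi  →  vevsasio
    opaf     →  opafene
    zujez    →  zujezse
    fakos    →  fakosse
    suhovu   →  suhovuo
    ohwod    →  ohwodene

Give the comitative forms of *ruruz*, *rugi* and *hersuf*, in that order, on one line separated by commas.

The suffix is conditioned by the final sound: -se when the stem ends in a sibilant (*emipas*, *zujez*, *fakos*); -ene when the stem ends in a non-sibilant consonant (*opaf*, *ohwod*); -o when the stem ends in a vowel (*vevsasi*, *suhovu*).
Since the final sound of *ruruz* is /z/ (a sibilant), it takes -se, giving *ruruzse*.
*rugi* — final sound /i/ (a vowel) → -o → *rugio*.
The final sound of *hersuf* is /f/, which is a non-sibilant consonant, so the suffix is -ene, giving *hersufene*.

ruruzse, rugio, hersufene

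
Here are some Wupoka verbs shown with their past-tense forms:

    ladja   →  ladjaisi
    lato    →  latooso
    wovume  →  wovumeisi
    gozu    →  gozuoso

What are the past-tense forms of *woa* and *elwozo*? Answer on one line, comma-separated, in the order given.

The alternation tracks the last vowel of the stem — -oso when the last vowel of the stem is a rounded vowel (*lato*, *gozu*); -isi when the last vowel of the stem is an unrounded vowel (*ladja*, *wovume*).
*woa*: last vowel = /a/, an unrounded vowel → -isi → *woaisi*.
*elwozo* — last vowel /o/ (a rounded vowel) → -oso → *elwozooso*.

woaisi, elwozooso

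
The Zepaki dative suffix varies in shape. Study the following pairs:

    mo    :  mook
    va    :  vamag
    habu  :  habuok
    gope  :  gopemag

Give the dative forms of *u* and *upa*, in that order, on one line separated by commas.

uok, upamag

The pattern is rounding harmony: -ok when the last vowel of the stem is a rounded vowel (*mo*, *habu*); -mag when the last vowel of the stem is an unrounded vowel (*va*, *gope*).
Since the last vowel of *u* is /u/ (a rounded vowel), it takes -ok, giving *uok*.
*upa* — last vowel /a/ (an unrounded vowel) → -mag → *upamag*.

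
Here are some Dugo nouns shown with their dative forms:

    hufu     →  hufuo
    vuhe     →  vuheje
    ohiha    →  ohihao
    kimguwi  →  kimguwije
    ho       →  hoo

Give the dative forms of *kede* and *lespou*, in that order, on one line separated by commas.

The suffix is conditioned by the last vowel: -je when the last vowel of the stem is a front vowel (*vuhe*, *kimguwi*); -o when the last vowel of the stem is a back vowel (*hufu*, *ohiha*, *ho*).
Since the last vowel of *kede* is /e/ (a front vowel), it takes -je, giving *kedeje*.
The last vowel of *lespou* is /u/, which is a back vowel, so the suffix is -o, giving *lespouo*.

kedeje, lespouo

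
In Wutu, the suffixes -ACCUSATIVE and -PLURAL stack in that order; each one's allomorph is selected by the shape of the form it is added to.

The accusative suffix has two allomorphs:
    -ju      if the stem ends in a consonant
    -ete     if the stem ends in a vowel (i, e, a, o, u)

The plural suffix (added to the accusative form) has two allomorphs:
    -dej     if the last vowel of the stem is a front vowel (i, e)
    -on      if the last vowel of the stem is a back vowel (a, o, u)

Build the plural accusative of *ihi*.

The final sound of *ihi* is /i/, which is a vowel, so the accusative suffix is -ete, giving *ihiete*.
The accusative form *ihiete* — last vowel /e/ (a front vowel) → -dej → *ihietedej*.

ihietedej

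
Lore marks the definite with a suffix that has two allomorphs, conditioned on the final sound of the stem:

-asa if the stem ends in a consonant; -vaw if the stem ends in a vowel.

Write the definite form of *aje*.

ajevaw

*aje* — final sound /e/ (a vowel) → -vaw → *ajevaw*.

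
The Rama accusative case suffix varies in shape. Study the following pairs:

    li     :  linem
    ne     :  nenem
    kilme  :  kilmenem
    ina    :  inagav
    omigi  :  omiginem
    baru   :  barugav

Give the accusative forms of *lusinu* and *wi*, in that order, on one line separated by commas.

The suffix is conditioned by the last vowel: -nem when the last vowel of the stem is a front vowel (*li*, *ne*, *kilme*, *omigi*); -gav when the last vowel of the stem is a back vowel (*ina*, *baru*).
*lusinu* — last vowel /u/ (a back vowel) → -gav → *lusinugav*.
*wi*: last vowel = /i/, a front vowel → -nem → *winem*.

lusinugav, winem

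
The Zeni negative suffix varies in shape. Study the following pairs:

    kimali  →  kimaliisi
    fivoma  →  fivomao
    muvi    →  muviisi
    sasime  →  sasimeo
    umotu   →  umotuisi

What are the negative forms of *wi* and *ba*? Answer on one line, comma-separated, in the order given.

The alternation tracks the last vowel of the stem — -isi when the last vowel of the stem is a high vowel (*kimali*, *muvi*, *umotu*); -o when the last vowel of the stem is a non-high vowel (*fivoma*, *sasime*).
*wi*: last vowel = /i/, a high vowel → -isi → *wiisi*.
*ba* — last vowel /a/ (a non-high vowel) → -o → *bao*.

wiisi, bao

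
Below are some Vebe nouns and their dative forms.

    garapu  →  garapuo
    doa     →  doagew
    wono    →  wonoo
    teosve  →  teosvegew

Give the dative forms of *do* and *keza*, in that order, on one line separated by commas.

doo, kezagew

The pattern is rounding harmony: -o when the last vowel of the stem is a rounded vowel (*garapu*, *wono*); -gew when the last vowel of the stem is an unrounded vowel (*doa*, *teosve*).
Since the last vowel of *do* is /o/ (a rounded vowel), it takes -o, giving *doo*.
*keza*: last vowel = /a/, an unrounded vowel → -gew → *kezagew*.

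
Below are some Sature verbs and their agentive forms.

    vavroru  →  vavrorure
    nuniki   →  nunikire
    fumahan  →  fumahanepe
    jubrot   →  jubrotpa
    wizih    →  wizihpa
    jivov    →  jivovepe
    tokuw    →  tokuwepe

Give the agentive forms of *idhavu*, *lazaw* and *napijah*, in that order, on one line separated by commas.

idhavure, lazawepe, napijahpa

Looking at the final sound of each stem: -pa when the stem ends in a voiceless consonant (*jubrot*, *wizih*); -epe when the stem ends in a voiced consonant (*fumahan*, *jivov*, *tokuw*); -re when the stem ends in a vowel (*vavroru*, *nuniki*).
*idhavu*: final sound = /u/, a vowel → -re → *idhavure*.
*lazaw* — final sound /w/ (a voiced consonant) → -epe → *lazawepe*.
*napijah* — final sound /h/ (a voiceless consonant) → -pa → *napijahpa*.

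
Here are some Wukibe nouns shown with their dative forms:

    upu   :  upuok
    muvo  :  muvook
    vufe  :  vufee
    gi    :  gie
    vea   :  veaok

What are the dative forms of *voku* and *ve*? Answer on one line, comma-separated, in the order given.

The alternation tracks the last vowel of the stem — -e when the last vowel of the stem is a front vowel (*vufe*, *gi*); -ok when the last vowel of the stem is a back vowel (*upu*, *muvo*, *vea*).
*voku* — last vowel /u/ (a back vowel) → -ok → *vokuok*.
*ve* — last vowel /e/ (a front vowel) → -e → *vee*.

vokuok, vee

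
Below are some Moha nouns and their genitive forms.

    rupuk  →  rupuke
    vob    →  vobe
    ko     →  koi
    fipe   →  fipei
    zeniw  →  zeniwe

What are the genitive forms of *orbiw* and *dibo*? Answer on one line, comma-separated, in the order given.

orbiwe, diboi

Looking at the final sound of each stem: -e when the stem ends in a consonant (*rupuk*, *vob*, *zeniw*); -i when the stem ends in a vowel (*ko*, *fipe*).
The final sound of *orbiw* is /w/, which is a consonant, so the suffix is -e, giving *orbiwe*.
*dibo* — final sound /o/ (a vowel) → -i → *diboi*.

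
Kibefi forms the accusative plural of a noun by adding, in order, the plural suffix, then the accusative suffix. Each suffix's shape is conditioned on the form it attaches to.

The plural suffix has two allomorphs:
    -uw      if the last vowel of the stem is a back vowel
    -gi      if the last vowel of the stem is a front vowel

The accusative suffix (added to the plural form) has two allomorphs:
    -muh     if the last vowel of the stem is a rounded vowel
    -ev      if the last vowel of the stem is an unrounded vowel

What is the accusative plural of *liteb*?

litebgiev

The last vowel of *liteb* is /e/, which is a front vowel, so the plural suffix is -gi, giving *litebgi*.
The last vowel of the plural form *litebgi* is /i/, which is an unrounded vowel, so the accusative suffix is -ev, giving *litebgiev*.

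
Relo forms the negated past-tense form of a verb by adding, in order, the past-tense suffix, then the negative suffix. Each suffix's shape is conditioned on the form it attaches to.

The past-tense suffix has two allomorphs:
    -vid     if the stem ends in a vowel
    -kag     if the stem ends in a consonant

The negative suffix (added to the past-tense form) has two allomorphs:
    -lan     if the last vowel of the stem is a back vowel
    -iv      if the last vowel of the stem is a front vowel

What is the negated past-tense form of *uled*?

uledkaglan

*uled* — final sound /d/ (a consonant) → -kag → *uledkag*.
The past-tense form *uledkag*: last vowel = /a/, a back vowel → -lan → *uledkaglan*.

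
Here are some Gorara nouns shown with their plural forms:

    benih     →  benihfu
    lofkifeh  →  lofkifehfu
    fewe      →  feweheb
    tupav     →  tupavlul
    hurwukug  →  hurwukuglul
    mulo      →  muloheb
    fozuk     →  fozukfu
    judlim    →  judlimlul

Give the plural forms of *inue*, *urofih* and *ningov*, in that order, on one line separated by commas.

The alternation tracks the final sound of the stem — -fu when the stem ends in a voiceless consonant (*benih*, *lofkifeh*, *fozuk*); -lul when the stem ends in a voiced consonant (*tupav*, *hurwukug*, *judlim*); -heb when the stem ends in a vowel (*fewe*, *mulo*).
Since the final sound of *inue* is /e/ (a vowel), it takes -heb, giving *inueheb*.
*urofih* — final sound /h/ (a voiceless consonant) → -fu → *urofihfu*.
*ningov*: final sound = /v/, a voiced consonant → -lul → *ningovlul*.

inueheb, urofihfu, ningovlul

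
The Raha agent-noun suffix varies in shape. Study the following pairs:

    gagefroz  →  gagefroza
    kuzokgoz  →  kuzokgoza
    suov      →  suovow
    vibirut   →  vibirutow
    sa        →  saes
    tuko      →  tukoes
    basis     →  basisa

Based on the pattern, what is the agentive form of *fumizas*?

fumizasa

The alternation tracks the final sound of the stem — -a when the stem ends in a sibilant (*gagefroz*, *kuzokgoz*, *basis*); -ow when the stem ends in a non-sibilant consonant (*suov*, *vibirut*); -es when the stem ends in a vowel (*sa*, *tuko*).
Since the final sound of *fumizas* is /s/ (a sibilant), it takes -a, giving *fumizasa*.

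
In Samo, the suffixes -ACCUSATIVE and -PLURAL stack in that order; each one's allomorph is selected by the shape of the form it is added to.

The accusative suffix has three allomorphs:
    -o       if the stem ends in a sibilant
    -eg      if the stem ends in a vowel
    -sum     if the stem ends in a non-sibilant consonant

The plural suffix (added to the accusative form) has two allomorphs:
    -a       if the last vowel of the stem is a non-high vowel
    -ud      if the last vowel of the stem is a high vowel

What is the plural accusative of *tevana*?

Since the final sound of *tevana* is /a/ (a vowel), it takes -eg, giving *tevanaeg*.
The accusative form *tevanaeg*: last vowel = /e/, a non-high vowel → -a → *tevanaega*.

tevanaega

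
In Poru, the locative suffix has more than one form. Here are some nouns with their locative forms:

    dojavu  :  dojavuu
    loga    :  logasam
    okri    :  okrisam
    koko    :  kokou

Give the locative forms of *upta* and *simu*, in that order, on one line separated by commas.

uptasam, simuu

The suffix is conditioned by the last vowel: -u when the last vowel of the stem is a rounded vowel (*dojavu*, *koko*); -sam when the last vowel of the stem is an unrounded vowel (*loga*, *okri*).
*upta* — last vowel /a/ (an unrounded vowel) → -sam → *uptasam*.
*simu* — last vowel /u/ (a rounded vowel) → -u → *simuu*.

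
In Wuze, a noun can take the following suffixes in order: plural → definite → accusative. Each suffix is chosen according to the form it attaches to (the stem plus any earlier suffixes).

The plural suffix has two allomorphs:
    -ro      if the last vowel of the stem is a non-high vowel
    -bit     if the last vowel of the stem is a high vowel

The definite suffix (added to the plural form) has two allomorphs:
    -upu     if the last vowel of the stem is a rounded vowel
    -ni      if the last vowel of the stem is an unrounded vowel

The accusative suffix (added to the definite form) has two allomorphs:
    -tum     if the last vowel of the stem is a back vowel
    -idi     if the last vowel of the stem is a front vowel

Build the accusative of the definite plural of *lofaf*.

lofafrouputum

Since the last vowel of *lofaf* is /a/ (a non-high vowel), it takes -ro, giving *lofafro*.
The plural form *lofafro*: last vowel = /o/, a rounded vowel → -upu → *lofafroupu*.
The definite form *lofafroupu* — last vowel /u/ (a back vowel) → -tum → *lofafrouputum*.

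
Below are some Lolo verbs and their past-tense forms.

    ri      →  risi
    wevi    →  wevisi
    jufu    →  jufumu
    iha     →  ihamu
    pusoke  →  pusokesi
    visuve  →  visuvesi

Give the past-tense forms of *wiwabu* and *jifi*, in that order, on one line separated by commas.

wiwabumu, jifisi

The pattern is front/back vowel harmony: -si when the last vowel of the stem is a front vowel (*ri*, *wevi*, *pusoke*, *visuve*); -mu when the last vowel of the stem is a back vowel (*jufu*, *iha*).
*wiwabu* — last vowel /u/ (a back vowel) → -mu → *wiwabumu*.
*jifi*: last vowel = /i/, a front vowel → -si → *jifisi*.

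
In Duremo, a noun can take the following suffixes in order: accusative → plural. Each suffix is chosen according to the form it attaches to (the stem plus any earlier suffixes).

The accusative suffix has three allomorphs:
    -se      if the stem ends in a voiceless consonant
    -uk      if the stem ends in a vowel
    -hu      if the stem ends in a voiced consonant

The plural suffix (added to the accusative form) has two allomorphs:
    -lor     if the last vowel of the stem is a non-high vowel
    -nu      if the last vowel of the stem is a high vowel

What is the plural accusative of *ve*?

The final sound of *ve* is /e/, which is a vowel, so the accusative suffix is -uk, giving *veuk*.
The accusative form *veuk*: last vowel = /u/, a high vowel → -nu → *veuknu*.

veuknu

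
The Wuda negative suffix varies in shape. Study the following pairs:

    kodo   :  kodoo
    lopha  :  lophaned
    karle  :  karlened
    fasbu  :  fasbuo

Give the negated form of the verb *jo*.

joo

The alternation tracks the last vowel of the stem — -o when the last vowel of the stem is a rounded vowel (*kodo*, *fasbu*); -ned when the last vowel of the stem is an unrounded vowel (*lopha*, *karle*).
The last vowel of *jo* is /o/, which is a rounded vowel, so the suffix is -o, giving *joo*.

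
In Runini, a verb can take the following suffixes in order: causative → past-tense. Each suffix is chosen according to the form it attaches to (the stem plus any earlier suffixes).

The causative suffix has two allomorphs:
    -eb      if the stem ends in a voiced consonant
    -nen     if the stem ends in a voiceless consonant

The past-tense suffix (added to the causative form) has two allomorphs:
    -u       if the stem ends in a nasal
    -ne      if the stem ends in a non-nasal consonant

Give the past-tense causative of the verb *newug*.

The final consonant of *newug* is /g/, which is voiced, so the causative suffix is -eb, giving *newugeb*.
The causative form *newugeb*: final consonant = /b/, non-nasal → -ne → *newugebne*.

newugebne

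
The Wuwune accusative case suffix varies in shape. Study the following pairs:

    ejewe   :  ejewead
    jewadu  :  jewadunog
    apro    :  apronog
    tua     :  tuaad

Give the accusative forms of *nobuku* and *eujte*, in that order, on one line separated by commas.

nobukunog, eujtead

The alternation tracks the last vowel of the stem — -nog when the last vowel of the stem is a rounded vowel (*jewadu*, *apro*); -ad when the last vowel of the stem is an unrounded vowel (*ejewe*, *tua*).
The last vowel of *nobuku* is /u/, which is a rounded vowel, so the suffix is -nog, giving *nobukunog*.
*eujte*: last vowel = /e/, an unrounded vowel → -ad → *eujtead*.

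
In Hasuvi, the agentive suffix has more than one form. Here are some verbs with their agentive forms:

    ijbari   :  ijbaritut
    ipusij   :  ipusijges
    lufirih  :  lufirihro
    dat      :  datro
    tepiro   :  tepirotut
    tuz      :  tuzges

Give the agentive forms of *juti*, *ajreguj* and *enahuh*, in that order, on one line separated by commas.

jutitut, ajregujges, enahuhro

The pattern is voicing of the final sound: -ro when the stem ends in a voiceless consonant (*lufirih*, *dat*); -ges when the stem ends in a voiced consonant (*ipusij*, *tuz*); -tut when the stem ends in a vowel (*ijbari*, *tepiro*).
Since the final sound of *juti* is /i/ (a vowel), it takes -tut, giving *jutitut*.
The final sound of *ajreguj* is /j/, which is a voiced consonant, so the suffix is -ges, giving *ajregujges*.
Since the final sound of *enahuh* is /h/ (a voiceless consonant), it takes -ro, giving *enahuhro*.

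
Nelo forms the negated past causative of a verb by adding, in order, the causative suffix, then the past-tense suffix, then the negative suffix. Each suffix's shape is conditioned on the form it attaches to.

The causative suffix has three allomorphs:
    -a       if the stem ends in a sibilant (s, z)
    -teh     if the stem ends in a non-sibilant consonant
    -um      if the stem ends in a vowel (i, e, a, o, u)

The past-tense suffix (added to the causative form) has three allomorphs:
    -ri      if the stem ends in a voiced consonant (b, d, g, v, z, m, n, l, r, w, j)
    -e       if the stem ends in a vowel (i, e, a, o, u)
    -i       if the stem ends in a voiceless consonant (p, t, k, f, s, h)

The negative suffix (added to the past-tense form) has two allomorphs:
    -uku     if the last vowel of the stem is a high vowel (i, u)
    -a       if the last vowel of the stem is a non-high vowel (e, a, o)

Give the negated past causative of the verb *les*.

lesaea

Since the final sound of *les* is /s/ (a sibilant), it takes -a, giving *lesa*.
The causative form *lesa* — final sound /a/ (a vowel) → -e → *lesae*.
The past-tense form *lesae* — last vowel /e/ (a non-high vowel) → -a → *lesaea*.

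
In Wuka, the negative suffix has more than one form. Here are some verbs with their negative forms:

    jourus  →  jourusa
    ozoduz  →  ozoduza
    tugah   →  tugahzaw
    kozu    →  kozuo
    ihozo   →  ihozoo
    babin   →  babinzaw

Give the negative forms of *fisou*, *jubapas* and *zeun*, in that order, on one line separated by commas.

fisouo, jubapasa, zeunzaw

The pattern is sibilance of the final sound: -a when the stem ends in a sibilant (*jourus*, *ozoduz*); -zaw when the stem ends in a non-sibilant consonant (*tugah*, *babin*); -o when the stem ends in a vowel (*kozu*, *ihozo*).
The final sound of *fisou* is /u/, which is a vowel, so the suffix is -o, giving *fisouo*.
*jubapas*: final sound = /s/, a sibilant → -a → *jubapasa*.
*zeun* — final sound /n/ (a non-sibilant consonant) → -zaw → *zeunzaw*.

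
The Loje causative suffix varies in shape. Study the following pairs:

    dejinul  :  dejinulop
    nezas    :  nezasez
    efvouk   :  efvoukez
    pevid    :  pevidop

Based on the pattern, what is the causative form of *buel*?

The suffix is conditioned by the final consonant: -ez when the stem ends in a voiceless consonant (*nezas*, *efvouk*); -op when the stem ends in a voiced consonant (*dejinul*, *pevid*).
The final consonant of *buel* is /l/, which is voiced, so the suffix is -op, giving *buelop*.

buelop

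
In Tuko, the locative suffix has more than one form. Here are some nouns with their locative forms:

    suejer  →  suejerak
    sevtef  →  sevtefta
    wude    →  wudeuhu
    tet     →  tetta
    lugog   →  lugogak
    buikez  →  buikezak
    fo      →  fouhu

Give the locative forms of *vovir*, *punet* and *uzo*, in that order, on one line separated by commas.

vovirak, punetta, uzouhu

The alternation tracks the final sound of the stem — -ta when the stem ends in a voiceless consonant (*sevtef*, *tet*); -ak when the stem ends in a voiced consonant (*suejer*, *lugog*, *buikez*); -uhu when the stem ends in a vowel (*wude*, *fo*).
*vovir* — final sound /r/ (a voiced consonant) → -ak → *vovirak*.
*punet* — final sound /t/ (a voiceless consonant) → -ta → *punetta*.
*uzo* — final sound /o/ (a vowel) → -uhu → *uzouhu*.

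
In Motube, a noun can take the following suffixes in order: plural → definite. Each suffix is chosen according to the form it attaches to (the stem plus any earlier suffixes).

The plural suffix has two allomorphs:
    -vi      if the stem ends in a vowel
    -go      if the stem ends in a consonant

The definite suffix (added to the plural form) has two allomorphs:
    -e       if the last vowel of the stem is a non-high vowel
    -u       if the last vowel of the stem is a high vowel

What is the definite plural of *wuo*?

wuoviu

The final sound of *wuo* is /o/, which is a vowel, so the plural suffix is -vi, giving *wuovi*.
The plural form *wuovi* — last vowel /i/ (a high vowel) → -u → *wuoviu*.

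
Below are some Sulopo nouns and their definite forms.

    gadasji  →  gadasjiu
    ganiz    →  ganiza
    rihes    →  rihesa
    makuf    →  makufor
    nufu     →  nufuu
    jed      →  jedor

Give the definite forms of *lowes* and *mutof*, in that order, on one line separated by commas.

lowesa, mutofor

Looking at the final sound of each stem: -a when the stem ends in a sibilant (*ganiz*, *rihes*); -or when the stem ends in a non-sibilant consonant (*makuf*, *jed*); -u when the stem ends in a vowel (*gadasji*, *nufu*).
The final sound of *lowes* is /s/, which is a sibilant, so the suffix is -a, giving *lowesa*.
*mutof*: final sound = /f/, a non-sibilant consonant → -or → *mutofor*.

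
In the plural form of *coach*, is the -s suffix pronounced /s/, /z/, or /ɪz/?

The stem *coach* ends in a sibilant (/s, z, ʃ, ʒ, tʃ, dʒ/).
The plural suffix surfaces as /ɪz/ after sibilants, /s/ after other voiceless consonants, and /z/ after other voiced sounds.
So the plural -s on *coach* is pronounced /ɪz/.

/ɪz/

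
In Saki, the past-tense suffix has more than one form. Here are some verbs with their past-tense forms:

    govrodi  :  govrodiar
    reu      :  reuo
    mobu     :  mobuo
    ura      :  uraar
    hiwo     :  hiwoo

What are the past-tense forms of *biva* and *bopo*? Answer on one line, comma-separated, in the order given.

bivaar, bopoo

Looking at the last vowel of each stem: -o when the last vowel of the stem is a rounded vowel (*reu*, *mobu*, *hiwo*); -ar when the last vowel of the stem is an unrounded vowel (*govrodi*, *ura*).
The last vowel of *biva* is /a/, which is an unrounded vowel, so the suffix is -ar, giving *bivaar*.
Since the last vowel of *bopo* is /o/ (a rounded vowel), it takes -o, giving *bopoo*.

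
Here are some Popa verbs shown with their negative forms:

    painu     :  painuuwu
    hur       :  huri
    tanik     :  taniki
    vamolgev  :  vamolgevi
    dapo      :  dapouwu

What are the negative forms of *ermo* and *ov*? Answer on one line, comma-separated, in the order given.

The alternation tracks the final sound of the stem — -i when the stem ends in a consonant (*hur*, *tanik*, *vamolgev*); -uwu when the stem ends in a vowel (*painu*, *dapo*).
*ermo*: final sound = /o/, a vowel → -uwu → *ermouwu*.
The final sound of *ov* is /v/, which is a consonant, so the suffix is -i, giving *ovi*.

ermouwu, ovi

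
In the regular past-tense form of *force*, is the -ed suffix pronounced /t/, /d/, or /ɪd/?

The stem *force* ends in a voiceless consonant other than /t/.
The -ed suffix is realized as /ɪd/ after /t, d/; as /t/ after other voiceless consonants; and as /d/ after other voiced sounds.
So -ed on *force* is pronounced /t/.

/t/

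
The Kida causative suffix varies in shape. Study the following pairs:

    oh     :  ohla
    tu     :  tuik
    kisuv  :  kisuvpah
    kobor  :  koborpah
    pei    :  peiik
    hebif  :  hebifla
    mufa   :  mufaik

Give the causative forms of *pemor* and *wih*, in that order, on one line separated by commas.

The suffix is conditioned by the final sound: -la when the stem ends in a voiceless consonant (*oh*, *hebif*); -pah when the stem ends in a voiced consonant (*kisuv*, *kobor*); -ik when the stem ends in a vowel (*tu*, *pei*, *mufa*).
*pemor* — final sound /r/ (a voiced consonant) → -pah → *pemorpah*.
*wih* — final sound /h/ (a voiceless consonant) → -la → *wihla*.

pemorpah, wihla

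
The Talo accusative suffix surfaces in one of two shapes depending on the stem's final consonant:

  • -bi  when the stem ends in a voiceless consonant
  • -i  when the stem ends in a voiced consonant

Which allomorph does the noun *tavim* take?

The final consonant of *tavim* is /m/, which is voiced, so the suffix is -i.

-i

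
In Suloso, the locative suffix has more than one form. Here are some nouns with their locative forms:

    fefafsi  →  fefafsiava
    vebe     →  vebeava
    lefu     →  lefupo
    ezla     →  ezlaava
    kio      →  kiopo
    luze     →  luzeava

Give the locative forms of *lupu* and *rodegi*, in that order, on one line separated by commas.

Looking at the last vowel of each stem: -po when the last vowel of the stem is a rounded vowel (*lefu*, *kio*); -ava when the last vowel of the stem is an unrounded vowel (*fefafsi*, *vebe*, *ezla*, *luze*).
*lupu*: last vowel = /u/, a rounded vowel → -po → *lupupo*.
*rodegi*: last vowel = /i/, an unrounded vowel → -ava → *rodegiava*.

lupupo, rodegiava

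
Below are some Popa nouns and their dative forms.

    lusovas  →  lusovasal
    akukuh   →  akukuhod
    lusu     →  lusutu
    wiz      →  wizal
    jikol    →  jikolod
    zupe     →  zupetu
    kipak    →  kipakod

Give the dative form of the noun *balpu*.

balputu

The suffix is conditioned by the final sound: -al when the stem ends in a sibilant (*lusovas*, *wiz*); -od when the stem ends in a non-sibilant consonant (*akukuh*, *jikol*, *kipak*); -tu when the stem ends in a vowel (*lusu*, *zupe*).
Since the final sound of *balpu* is /u/ (a vowel), it takes -tu, giving *balputu*.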